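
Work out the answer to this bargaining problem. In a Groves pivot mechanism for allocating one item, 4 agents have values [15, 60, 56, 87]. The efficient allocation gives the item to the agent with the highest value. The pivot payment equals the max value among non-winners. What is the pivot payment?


Step 1: The efficient winner is agent 3 with value 87
Step 2: Other agents' values: [15, 60, 56]
Step 3: Pivot payment = max(others) = 60
Step 4: The winner pays 60

60


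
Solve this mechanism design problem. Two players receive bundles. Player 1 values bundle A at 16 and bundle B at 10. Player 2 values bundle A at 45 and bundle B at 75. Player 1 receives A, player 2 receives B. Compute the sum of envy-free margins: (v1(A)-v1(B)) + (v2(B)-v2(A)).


Step 1: Player 1's margin = v1(A) - v1(B) = 16 - 10 = 6
Step 2: Player 2's margin = v2(B) - v2(A) = 75 - 45 = 30
Step 3: Total margin = 6 + 30 = 36

36


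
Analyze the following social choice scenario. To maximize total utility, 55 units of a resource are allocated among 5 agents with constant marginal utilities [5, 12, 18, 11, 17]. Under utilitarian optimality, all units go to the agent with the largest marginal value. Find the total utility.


Step 1: The marginal utilities are [5, 12, 18, 11, 17]
Step 2: The highest marginal utility is 18
Step 3: All 55 units go to that agent
Step 4: Total utility = 18 * 55 = 990

990


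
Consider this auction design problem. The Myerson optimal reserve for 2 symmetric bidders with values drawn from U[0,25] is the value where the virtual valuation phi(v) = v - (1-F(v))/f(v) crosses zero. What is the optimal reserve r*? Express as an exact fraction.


Step 1: For U[0,25], F(v) = v/25 and f(v) = 1/25
Step 2: phi(v) = v - (1 - v/25)/(1/25) = v - (25 - v) = 2v - 25
Step 3: Set phi(r*) = 0: 2r* - 25 = 0
Step 4: r* = 25/2 (the number of bidders n = 2 does not enter)

25/2


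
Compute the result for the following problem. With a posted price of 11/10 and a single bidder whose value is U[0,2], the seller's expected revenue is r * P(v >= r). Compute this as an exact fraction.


Step 1: Posted price r = 11/10, value support [0,2]
Step 2: P(v >= r) = (2 - 11/10)/2 = 9/20
Step 3: Expected revenue = r * P(v >= r) = 11/10 * 9/20
Step 4: Revenue = 99/200

99/200


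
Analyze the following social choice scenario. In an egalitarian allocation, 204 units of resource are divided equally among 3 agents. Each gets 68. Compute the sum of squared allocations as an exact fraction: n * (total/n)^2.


Step 1: Each agent's share = 204/3 = 68
Step 2: Square of each share = (68)^2 = 4624
Step 3: Sum of squares = 3 * 4624 = 13872

13872


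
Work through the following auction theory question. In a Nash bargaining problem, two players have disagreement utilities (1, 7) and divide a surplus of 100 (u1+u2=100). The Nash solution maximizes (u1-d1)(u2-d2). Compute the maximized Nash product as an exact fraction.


Step 1: The Nash solution splits surplus symmetrically above the disagreement point
Step 2: u1 = (total + d1 - d2)/2 = (100 + 1 - 7)/2 = 47
Step 3: u2 = (total - d1 + d2)/2 = (100 - 1 + 7)/2 = 53
Step 4: Nash product = (47 - 1) * (53 - 7)
Step 5: = 46 * 46 = 2116

2116


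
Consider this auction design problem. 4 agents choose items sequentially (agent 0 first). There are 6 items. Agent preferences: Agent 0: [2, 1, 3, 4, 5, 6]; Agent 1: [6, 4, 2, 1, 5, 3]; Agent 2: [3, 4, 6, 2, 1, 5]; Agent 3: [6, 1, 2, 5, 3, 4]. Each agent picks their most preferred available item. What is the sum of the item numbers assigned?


Step 1: Agent 0 picks item 2
Step 2: Agent 1 picks item 6
Step 3: Agent 2 picks item 3
Step 4: Agent 3 picks item 1
Step 5: Sum = 2 + 6 + 3 + 1 = 12

12


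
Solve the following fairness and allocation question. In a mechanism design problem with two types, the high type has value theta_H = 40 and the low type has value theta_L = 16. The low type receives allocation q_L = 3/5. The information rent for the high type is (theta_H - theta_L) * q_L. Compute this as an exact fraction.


Step 1: theta_H - theta_L = 40 - 16 = 24
Step 2: Information rent = (theta_H - theta_L) * q_L
Step 3: = 24 * 3/5
Step 4: = 72/5

72/5


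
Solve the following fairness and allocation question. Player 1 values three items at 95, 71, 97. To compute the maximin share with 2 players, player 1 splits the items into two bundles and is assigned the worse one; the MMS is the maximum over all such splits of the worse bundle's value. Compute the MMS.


Step 1: Item values = 95, 71, 97
Step 2: Enumerate all 2-bundle partitions and take the smaller bundle:
  Partition 1: {95} vs {71,97} -> bundles 95, 168; min = 95
  Partition 2: {71} vs {95,97} -> bundles 71, 192; min = 71
  Partition 3: {97} vs {95,71} -> bundles 97, 166; min = 97
Step 3: MMS = max(95, 71, 97) = 97

97


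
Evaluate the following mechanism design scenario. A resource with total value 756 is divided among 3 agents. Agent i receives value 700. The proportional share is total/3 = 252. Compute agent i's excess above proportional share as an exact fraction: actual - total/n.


Step 1: Proportional share = 756/3 = 252
Step 2: Agent's actual allocation = 700
Step 3: Excess = 700 - 252 = 448

448


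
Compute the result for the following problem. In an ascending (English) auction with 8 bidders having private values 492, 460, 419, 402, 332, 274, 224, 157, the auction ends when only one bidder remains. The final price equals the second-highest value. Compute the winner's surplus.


Step 1: Identify the highest value: 492
Step 2: Identify the second-highest value: 460
Step 3: The final price = second-highest value = 460
Step 4: Surplus = 492 - 460 = 32

32


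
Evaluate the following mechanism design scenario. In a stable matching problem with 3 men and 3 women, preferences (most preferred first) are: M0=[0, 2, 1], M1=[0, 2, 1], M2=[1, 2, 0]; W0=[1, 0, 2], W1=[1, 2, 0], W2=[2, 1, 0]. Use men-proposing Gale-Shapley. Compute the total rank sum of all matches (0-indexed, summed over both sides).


Step 1: Run Gale-Shapley (men propose, women hold best offer):
  M0 proposes to W0; she accepts
  M1 proposes to W0; she switches from M0
  M2 proposes to W1; she accepts
  M0 proposes to W2; she accepts
Step 2: Final matching: W0-M1, W1-M2, W2-M0
Step 3: 0-indexed ranks (man's rank of his match, then woman's): 0 + 0 + 0 + 1 + 1 + 2
Step 4: Total rank sum = 4

4


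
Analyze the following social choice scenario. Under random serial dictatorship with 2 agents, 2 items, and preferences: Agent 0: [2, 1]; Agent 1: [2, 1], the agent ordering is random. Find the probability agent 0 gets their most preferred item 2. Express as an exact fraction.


Step 1: Agent 0 wants item 2
Step 2: There are 2 possible orderings of agents
Step 3: In 1 orderings, agent 0 gets item 2
Step 4: Probability = 1/2

1/2


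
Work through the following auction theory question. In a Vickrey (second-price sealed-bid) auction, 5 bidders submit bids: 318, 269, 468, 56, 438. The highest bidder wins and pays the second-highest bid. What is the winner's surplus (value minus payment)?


Step 1: Sort bids in descending order: 468, 438, 318, 269, 56
Step 2: The winning bid is the highest: 468
Step 3: The payment equals the second-highest bid: 438
Step 4: Surplus = winner's bid - payment = 468 - 438 = 30

30


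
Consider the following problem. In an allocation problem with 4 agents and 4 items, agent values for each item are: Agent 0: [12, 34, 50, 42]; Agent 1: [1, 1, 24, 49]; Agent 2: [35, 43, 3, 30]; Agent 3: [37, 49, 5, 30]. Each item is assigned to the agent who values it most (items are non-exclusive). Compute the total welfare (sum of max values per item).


Step 1: For each item, find the maximum value among all agents.
Step 2: Item 0 -> Agent 3 (value 37)
Step 3: Item 1 -> Agent 3 (value 49)
Step 4: Item 2 -> Agent 0 (value 50)
Step 5: Item 3 -> Agent 1 (value 49)
Step 6: Total welfare = 37 + 49 + 50 + 49 = 185

185


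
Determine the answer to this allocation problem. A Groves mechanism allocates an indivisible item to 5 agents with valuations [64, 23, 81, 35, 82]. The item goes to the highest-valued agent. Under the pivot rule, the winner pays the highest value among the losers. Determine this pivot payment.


Step 1: The efficient winner is agent 4 with value 82
Step 2: Other agents' values: [64, 23, 81, 35]
Step 3: Pivot payment = max(others) = 81
Step 4: The winner pays 81

81


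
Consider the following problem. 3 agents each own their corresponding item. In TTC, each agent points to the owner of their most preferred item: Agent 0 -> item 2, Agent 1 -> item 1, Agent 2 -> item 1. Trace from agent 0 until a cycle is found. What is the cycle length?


Step 1: Trace the pointer graph from agent 0: 0 -> 2 -> 1 -> 1
Step 2: A cycle is detected when we revisit agent 1
Step 3: The cycle is: 1 -> 1
Step 4: Cycle length = 1

1


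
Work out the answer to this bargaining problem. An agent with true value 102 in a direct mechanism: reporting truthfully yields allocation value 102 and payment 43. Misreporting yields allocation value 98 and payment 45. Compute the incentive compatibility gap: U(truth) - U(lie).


Step 1: U(truth) = value - payment = 102 - 43 = 59
Step 2: U(lie) = allocation - payment = 98 - 45 = 53
Step 3: IC gap = 59 - 53 = 6

6


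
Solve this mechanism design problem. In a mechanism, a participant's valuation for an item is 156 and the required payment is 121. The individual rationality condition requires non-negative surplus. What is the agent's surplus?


Step 1: Surplus = value - payment = 156 - 121 = 35
Step 2: IR is satisfied (surplus >= 0)

35


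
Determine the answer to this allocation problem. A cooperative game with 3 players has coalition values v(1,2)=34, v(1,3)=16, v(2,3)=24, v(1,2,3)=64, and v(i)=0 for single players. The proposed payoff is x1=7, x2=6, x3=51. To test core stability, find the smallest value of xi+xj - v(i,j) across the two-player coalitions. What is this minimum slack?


Step 1: Slack for coalition (1,2): x1+x2 - v12 = 13 - 34 = -21
Step 2: Slack for coalition (1,3): x1+x3 - v13 = 58 - 16 = 42
Step 3: Slack for coalition (2,3): x2+x3 - v23 = 57 - 24 = 33
Step 4: Minimum slack = min(-21, 42, 33) = -21, attained by (1,2); coalition (1,2) can block (slack < 0), so the allocation is not in the core

-21


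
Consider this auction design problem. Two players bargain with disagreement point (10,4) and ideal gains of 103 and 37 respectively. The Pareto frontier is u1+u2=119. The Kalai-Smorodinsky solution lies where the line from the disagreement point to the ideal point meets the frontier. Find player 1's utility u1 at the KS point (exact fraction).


Step 1: At the KS point, (u1-d1)/r1 = (u2-d2)/r2 = t and u1+u2 = 119
Step 2: u1 = d1 + r1*t and u2 = d2 + r2*t, so (d1 + r1*t) + (d2 + r2*t) = 119
Step 3: t = (119 - 10 - 4)/(103 + 37) = 105/140 = 3/4
Step 4: u1 = d1 + r1*t = 10 + 103 * 3/4 = 349/4
Step 5: (Check: u2 = d2 + r2*t = 127/4; u1+u2 = 349/4 + 127/4 = 119, on the frontier.)

349/4


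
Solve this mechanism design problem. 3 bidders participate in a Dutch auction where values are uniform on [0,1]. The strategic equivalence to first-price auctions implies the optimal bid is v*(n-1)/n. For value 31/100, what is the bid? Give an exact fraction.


Step 1: Dutch auctions are strategically equivalent to first-price auctions
Step 2: The equilibrium bid is b(v) = v*(n-1)/n
Step 3: b = 31/100 * 2/3
Step 4: b = 31/150

31/150


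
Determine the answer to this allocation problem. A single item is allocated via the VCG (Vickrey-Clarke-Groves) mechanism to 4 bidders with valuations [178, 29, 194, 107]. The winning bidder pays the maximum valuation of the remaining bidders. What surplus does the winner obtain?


Step 1: The winner is the agent with the highest value: agent 2 with value 194
Step 2: Values of other agents: [178, 29, 107]
Step 3: VCG payment = max of others' values = 178
Step 4: Surplus = 194 - 178 = 16

16


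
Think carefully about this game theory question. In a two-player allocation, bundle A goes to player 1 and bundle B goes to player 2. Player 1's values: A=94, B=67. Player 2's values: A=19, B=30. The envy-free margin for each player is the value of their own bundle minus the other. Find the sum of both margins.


Step 1: Player 1's margin = v1(A) - v1(B) = 94 - 67 = 27
Step 2: Player 2's margin = v2(B) - v2(A) = 30 - 19 = 11
Step 3: Total margin = 27 + 11 = 38

38


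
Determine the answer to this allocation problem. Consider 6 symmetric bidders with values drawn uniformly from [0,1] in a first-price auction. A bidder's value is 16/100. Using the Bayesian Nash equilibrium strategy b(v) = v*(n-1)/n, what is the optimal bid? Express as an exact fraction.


Step 1: The symmetric BNE bidding function is b(v) = v * (n-1) / n
Step 2: Substitute v = 4/25 and n = 6
Step 3: b = 4/25 * 5/6
Step 4: b = 2/15

2/15


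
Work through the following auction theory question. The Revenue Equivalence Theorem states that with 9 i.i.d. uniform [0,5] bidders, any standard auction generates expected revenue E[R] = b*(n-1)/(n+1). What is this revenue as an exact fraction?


Step 1: By Revenue Equivalence, expected revenue = b*(n-1)/(n+1)
Step 2: Substituting n = 9, b = 5
Step 3: Revenue = 5*(9-1)/(9+1) = 5*8/10
Step 4: Revenue = 40/10 = 4

4


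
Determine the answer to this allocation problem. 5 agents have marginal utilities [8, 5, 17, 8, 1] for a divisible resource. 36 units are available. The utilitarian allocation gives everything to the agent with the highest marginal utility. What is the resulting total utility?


Step 1: The marginal utilities are [8, 5, 17, 8, 1]
Step 2: The highest marginal utility is 17
Step 3: All 36 units go to that agent
Step 4: Total utility = 17 * 36 = 612

612


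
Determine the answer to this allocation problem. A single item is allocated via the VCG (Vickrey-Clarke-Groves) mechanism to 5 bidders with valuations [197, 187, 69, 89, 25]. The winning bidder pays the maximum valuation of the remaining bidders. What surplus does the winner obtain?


Step 1: The winner is the agent with the highest value: agent 0 with value 197
Step 2: Values of other agents: [187, 69, 89, 25]
Step 3: VCG payment = max of others' values = 187
Step 4: Surplus = 197 - 187 = 10

10


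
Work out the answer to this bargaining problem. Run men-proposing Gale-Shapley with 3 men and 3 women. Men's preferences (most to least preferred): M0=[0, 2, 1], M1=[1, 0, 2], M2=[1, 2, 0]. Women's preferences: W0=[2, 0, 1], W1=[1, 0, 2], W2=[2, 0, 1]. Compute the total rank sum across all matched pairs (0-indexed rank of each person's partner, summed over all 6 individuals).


Step 1: Run Gale-Shapley (men propose, women hold best offer):
  M0 proposes to W0; she accepts
  M1 proposes to W1; she accepts
  M2 proposes to W1; rejected
  M2 proposes to W2; she accepts
Step 2: Final matching: W0-M0, W1-M1, W2-M2
Step 3: 0-indexed ranks (man's rank of his match, then woman's): 0 + 1 + 0 + 0 + 1 + 0
Step 4: Total rank sum = 2

2


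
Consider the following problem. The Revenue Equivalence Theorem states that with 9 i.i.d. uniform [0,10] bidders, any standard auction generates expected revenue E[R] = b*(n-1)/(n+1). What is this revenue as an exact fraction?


Step 1: By Revenue Equivalence, expected revenue = b*(n-1)/(n+1)
Step 2: Substituting n = 9, b = 10
Step 3: Revenue = 10*(9-1)/(9+1) = 10*8/10
Step 4: Revenue = 80/10 = 8

8


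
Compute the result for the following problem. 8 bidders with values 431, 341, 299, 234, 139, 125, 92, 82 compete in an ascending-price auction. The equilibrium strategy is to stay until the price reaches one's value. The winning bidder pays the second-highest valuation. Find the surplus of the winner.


Step 1: Identify the highest value: 431
Step 2: Identify the second-highest value: 341
Step 3: The final price = second-highest value = 341
Step 4: Surplus = 431 - 341 = 90

90


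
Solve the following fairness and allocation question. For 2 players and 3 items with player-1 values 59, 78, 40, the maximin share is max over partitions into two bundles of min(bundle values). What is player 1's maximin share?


Step 1: Item values = 59, 78, 40
Step 2: Enumerate all 2-bundle partitions and take the smaller bundle:
  Partition 1: {59} vs {78,40} -> bundles 59, 118; min = 59
  Partition 2: {78} vs {59,40} -> bundles 78, 99; min = 78
  Partition 3: {40} vs {59,78} -> bundles 40, 137; min = 40
Step 3: MMS = max(59, 78, 40) = 78

78


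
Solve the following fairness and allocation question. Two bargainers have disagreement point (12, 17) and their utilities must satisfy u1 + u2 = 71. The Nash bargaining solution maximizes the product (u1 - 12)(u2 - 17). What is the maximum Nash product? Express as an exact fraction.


Step 1: The Nash solution splits surplus symmetrically above the disagreement point
Step 2: u1 = (total + d1 - d2)/2 = (71 + 12 - 17)/2 = 33
Step 3: u2 = (total - d1 + d2)/2 = (71 - 12 + 17)/2 = 38
Step 4: Nash product = (33 - 12) * (38 - 17)
Step 5: = 21 * 21 = 441

441


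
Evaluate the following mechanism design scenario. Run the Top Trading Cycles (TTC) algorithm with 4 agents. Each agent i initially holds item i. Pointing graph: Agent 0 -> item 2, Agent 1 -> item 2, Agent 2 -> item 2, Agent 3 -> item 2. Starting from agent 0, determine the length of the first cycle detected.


Step 1: Trace the pointer graph from agent 0: 0 -> 2 -> 2
Step 2: A cycle is detected when we revisit agent 2
Step 3: The cycle is: 2 -> 2
Step 4: Cycle length = 1

1


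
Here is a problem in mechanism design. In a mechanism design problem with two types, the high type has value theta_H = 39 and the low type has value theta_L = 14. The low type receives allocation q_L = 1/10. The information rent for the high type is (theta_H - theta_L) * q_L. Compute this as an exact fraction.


Step 1: theta_H - theta_L = 39 - 14 = 25
Step 2: Information rent = (theta_H - theta_L) * q_L
Step 3: = 25 * 1/10
Step 4: = 5/2

5/2


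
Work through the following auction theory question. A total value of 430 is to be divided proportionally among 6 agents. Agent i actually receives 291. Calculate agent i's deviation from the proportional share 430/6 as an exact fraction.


Step 1: Proportional share = 430/6 = 215/3
Step 2: Agent's actual allocation = 291
Step 3: Excess = 291 - 215/3 = 658/3

658/3


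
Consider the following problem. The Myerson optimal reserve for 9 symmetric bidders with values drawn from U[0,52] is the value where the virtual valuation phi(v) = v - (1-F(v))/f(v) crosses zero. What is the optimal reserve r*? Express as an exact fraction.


Step 1: For U[0,52], F(v) = v/52 and f(v) = 1/52
Step 2: phi(v) = v - (1 - v/52)/(1/52) = v - (52 - v) = 2v - 52
Step 3: Set phi(r*) = 0: 2r* - 52 = 0
Step 4: r* = 52/2 = 26 (the number of bidders n = 9 does not enter)

26


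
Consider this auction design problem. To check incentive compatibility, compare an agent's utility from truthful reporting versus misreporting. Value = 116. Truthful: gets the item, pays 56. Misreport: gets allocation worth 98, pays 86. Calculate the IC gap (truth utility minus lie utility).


Step 1: U(truth) = value - payment = 116 - 56 = 60
Step 2: U(lie) = allocation - payment = 98 - 86 = 12
Step 3: IC gap = 60 - 12 = 48

48


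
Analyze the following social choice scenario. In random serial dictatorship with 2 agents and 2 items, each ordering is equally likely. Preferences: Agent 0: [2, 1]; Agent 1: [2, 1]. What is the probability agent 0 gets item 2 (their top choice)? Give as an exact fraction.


Step 1: Agent 0 wants item 2
Step 2: There are 2 possible orderings of agents
Step 3: In 1 orderings, agent 0 gets item 2
Step 4: Probability = 1/2

1/2


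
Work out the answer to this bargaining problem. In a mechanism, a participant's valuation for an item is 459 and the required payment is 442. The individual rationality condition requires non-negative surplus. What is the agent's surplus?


Step 1: Surplus = value - payment = 459 - 442 = 17
Step 2: IR is satisfied (surplus >= 0)

17


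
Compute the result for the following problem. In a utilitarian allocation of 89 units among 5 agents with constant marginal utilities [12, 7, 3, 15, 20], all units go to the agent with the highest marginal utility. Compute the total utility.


Step 1: The marginal utilities are [12, 7, 3, 15, 20]
Step 2: The highest marginal utility is 20
Step 3: All 89 units go to that agent
Step 4: Total utility = 20 * 89 = 1780

1780


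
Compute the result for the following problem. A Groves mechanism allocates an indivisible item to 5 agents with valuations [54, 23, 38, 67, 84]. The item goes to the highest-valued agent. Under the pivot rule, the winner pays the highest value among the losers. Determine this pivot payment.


Step 1: The efficient winner is agent 4 with value 84
Step 2: Other agents' values: [54, 23, 38, 67]
Step 3: Pivot payment = max(others) = 67
Step 4: The winner pays 67

67


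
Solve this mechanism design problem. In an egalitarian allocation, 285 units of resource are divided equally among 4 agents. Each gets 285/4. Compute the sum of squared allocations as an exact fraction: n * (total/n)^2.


Step 1: Each agent's share = 285/4
Step 2: Square of each share = (285/4)^2 = 81225/16
Step 3: Sum of squares = 4 * 81225/16 = 81225/4

81225/4


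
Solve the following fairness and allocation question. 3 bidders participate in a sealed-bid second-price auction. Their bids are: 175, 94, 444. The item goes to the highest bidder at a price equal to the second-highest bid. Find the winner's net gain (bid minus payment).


Step 1: Sort bids in descending order: 444, 175, 94
Step 2: The winning bid is the highest: 444
Step 3: The payment equals the second-highest bid: 175
Step 4: Surplus = winner's bid - payment = 444 - 175 = 269

269


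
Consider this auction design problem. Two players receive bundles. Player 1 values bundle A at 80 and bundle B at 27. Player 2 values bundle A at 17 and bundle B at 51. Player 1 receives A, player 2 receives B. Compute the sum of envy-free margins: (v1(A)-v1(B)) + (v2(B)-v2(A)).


Step 1: Player 1's margin = v1(A) - v1(B) = 80 - 27 = 53
Step 2: Player 2's margin = v2(B) - v2(A) = 51 - 17 = 34
Step 3: Total margin = 53 + 34 = 87

87


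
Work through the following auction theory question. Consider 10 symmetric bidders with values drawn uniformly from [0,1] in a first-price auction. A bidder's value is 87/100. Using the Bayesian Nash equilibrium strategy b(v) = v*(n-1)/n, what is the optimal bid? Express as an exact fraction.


Step 1: The symmetric BNE bidding function is b(v) = v * (n-1) / n
Step 2: Substitute v = 87/100 and n = 10
Step 3: b = 87/100 * 9/10
Step 4: b = 783/1000

783/1000


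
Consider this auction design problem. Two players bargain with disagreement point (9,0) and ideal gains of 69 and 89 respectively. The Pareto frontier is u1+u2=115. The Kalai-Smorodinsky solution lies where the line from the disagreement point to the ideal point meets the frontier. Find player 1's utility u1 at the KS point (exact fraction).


Step 1: At the KS point, (u1-d1)/r1 = (u2-d2)/r2 = t and u1+u2 = 115
Step 2: u1 = d1 + r1*t and u2 = d2 + r2*t, so (d1 + r1*t) + (d2 + r2*t) = 115
Step 3: t = (115 - 9 - 0)/(69 + 89) = 106/158 = 53/79
Step 4: u1 = d1 + r1*t = 9 + 69 * 53/79 = 4368/79
Step 5: (Check: u2 = d2 + r2*t = 4717/79; u1+u2 = 4368/79 + 4717/79 = 115, on the frontier.)

4368/79


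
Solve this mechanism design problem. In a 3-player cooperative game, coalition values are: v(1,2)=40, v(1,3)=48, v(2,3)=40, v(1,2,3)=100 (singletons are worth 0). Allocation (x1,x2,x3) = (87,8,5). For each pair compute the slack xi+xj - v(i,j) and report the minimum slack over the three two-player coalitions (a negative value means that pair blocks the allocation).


Step 1: Slack for coalition (1,2): x1+x2 - v12 = 95 - 40 = 55
Step 2: Slack for coalition (1,3): x1+x3 - v13 = 92 - 48 = 44
Step 3: Slack for coalition (2,3): x2+x3 - v23 = 13 - 40 = -27
Step 4: Minimum slack = min(55, 44, -27) = -27, attained by (2,3); coalition (2,3) can block (slack < 0), so the allocation is not in the core

-27


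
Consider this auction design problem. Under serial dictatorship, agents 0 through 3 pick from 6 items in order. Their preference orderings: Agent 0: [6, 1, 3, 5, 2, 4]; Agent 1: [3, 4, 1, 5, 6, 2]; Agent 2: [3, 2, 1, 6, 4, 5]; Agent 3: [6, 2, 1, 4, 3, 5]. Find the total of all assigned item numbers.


Step 1: Agent 0 picks item 6
Step 2: Agent 1 picks item 3
Step 3: Agent 2 picks item 2
Step 4: Agent 3 picks item 1
Step 5: Sum = 6 + 3 + 2 + 1 = 12

12


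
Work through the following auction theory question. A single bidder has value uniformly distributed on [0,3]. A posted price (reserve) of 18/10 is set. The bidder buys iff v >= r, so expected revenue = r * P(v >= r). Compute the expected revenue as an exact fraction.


Step 1: Posted price r = 9/5, value support [0,3]
Step 2: P(v >= r) = (3 - 9/5)/3 = 2/5
Step 3: Expected revenue = r * P(v >= r) = 9/5 * 2/5
Step 4: Revenue = 18/25

18/25


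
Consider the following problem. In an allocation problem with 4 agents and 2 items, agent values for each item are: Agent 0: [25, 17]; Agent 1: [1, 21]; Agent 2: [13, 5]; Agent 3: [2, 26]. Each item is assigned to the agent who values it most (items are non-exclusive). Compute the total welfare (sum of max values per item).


Step 1: For each item, find the maximum value among all agents.
Step 2: Item 0 -> Agent 0 (value 25)
Step 3: Item 1 -> Agent 3 (value 26)
Step 4: Total welfare = 25 + 26 = 51

51


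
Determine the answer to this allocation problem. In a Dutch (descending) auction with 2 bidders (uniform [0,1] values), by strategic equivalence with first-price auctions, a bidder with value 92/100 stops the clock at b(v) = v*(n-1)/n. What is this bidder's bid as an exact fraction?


Step 1: Dutch auctions are strategically equivalent to first-price auctions
Step 2: The equilibrium bid is b(v) = v*(n-1)/n
Step 3: b = 23/25 * 1/2
Step 4: b = 23/50

23/50


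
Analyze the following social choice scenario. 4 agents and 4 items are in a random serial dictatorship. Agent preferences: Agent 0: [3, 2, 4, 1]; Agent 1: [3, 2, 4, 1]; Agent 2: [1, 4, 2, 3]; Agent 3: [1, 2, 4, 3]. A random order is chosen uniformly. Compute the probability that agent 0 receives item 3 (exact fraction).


Step 1: Agent 0 wants item 3
Step 2: There are 24 possible orderings of agents
Step 3: In 12 orderings, agent 0 gets item 3
Step 4: Probability = 12/24 = 1/2

1/2


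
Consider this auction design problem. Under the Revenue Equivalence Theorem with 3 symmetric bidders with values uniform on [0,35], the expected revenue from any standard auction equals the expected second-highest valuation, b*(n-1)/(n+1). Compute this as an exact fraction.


Step 1: By Revenue Equivalence, expected revenue = b*(n-1)/(n+1)
Step 2: Substituting n = 3, b = 35
Step 3: Revenue = 35*(3-1)/(3+1) = 35*2/4
Step 4: Revenue = 70/4 = 35/2

35/2


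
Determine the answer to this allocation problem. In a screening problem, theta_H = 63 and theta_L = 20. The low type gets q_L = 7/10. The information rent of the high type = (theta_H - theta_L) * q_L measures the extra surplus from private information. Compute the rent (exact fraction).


Step 1: theta_H - theta_L = 63 - 20 = 43
Step 2: Information rent = (theta_H - theta_L) * q_L
Step 3: = 43 * 7/10
Step 4: = 301/10

301/10


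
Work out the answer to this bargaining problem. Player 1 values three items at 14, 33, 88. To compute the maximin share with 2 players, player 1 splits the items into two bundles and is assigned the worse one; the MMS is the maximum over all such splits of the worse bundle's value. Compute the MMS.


Step 1: Item values = 14, 33, 88
Step 2: Enumerate all 2-bundle partitions and take the smaller bundle:
  Partition 1: {14} vs {33,88} -> bundles 14, 121; min = 14
  Partition 2: {33} vs {14,88} -> bundles 33, 102; min = 33
  Partition 3: {88} vs {14,33} -> bundles 88, 47; min = 47
Step 3: MMS = max(14, 33, 47) = 47

47


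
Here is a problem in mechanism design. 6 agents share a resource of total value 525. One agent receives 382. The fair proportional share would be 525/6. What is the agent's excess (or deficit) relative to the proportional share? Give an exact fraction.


Step 1: Proportional share = 525/6 = 175/2
Step 2: Agent's actual allocation = 382
Step 3: Excess = 382 - 175/2 = 589/2

589/2


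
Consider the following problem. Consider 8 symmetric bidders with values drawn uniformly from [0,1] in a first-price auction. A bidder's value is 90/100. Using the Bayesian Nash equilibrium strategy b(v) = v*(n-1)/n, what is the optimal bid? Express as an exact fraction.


Step 1: The symmetric BNE bidding function is b(v) = v * (n-1) / n
Step 2: Substitute v = 9/10 and n = 8
Step 3: b = 9/10 * 7/8
Step 4: b = 63/80

63/80


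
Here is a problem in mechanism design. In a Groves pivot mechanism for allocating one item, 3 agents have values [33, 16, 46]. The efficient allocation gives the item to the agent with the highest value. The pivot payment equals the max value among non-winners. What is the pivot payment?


Step 1: The efficient winner is agent 2 with value 46
Step 2: Other agents' values: [33, 16]
Step 3: Pivot payment = max(others) = 33
Step 4: The winner pays 33

33


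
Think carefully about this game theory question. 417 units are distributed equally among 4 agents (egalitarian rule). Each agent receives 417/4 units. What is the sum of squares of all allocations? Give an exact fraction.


Step 1: Each agent's share = 417/4
Step 2: Square of each share = (417/4)^2 = 173889/16
Step 3: Sum of squares = 4 * 173889/16 = 173889/4

173889/4


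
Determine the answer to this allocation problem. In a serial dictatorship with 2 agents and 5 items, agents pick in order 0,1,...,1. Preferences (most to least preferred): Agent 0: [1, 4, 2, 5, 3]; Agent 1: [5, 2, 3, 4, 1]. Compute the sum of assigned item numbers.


Step 1: Agent 0 picks item 1
Step 2: Agent 1 picks item 5
Step 3: Sum = 1 + 5 = 6

6


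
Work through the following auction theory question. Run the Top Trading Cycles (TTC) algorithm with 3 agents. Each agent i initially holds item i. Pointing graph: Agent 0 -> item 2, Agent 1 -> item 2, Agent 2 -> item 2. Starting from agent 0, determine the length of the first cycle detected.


Step 1: Trace the pointer graph from agent 0: 0 -> 2 -> 2
Step 2: A cycle is detected when we revisit agent 2
Step 3: The cycle is: 2 -> 2
Step 4: Cycle length = 1

1


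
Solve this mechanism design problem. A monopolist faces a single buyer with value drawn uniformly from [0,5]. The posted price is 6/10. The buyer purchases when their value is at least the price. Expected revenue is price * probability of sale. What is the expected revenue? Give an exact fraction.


Step 1: Posted price r = 3/5, value support [0,5]
Step 2: P(v >= r) = (5 - 3/5)/5 = 22/25
Step 3: Expected revenue = r * P(v >= r) = 3/5 * 22/25
Step 4: Revenue = 66/125

66/125


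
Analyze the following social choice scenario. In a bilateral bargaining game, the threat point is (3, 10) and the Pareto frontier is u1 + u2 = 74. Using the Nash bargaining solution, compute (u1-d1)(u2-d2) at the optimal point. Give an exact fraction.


Step 1: The Nash solution splits surplus symmetrically above the disagreement point
Step 2: u1 = (total + d1 - d2)/2 = (74 + 3 - 10)/2 = 67/2
Step 3: u2 = (total - d1 + d2)/2 = (74 - 3 + 10)/2 = 81/2
Step 4: Nash product = (67/2 - 3) * (81/2 - 10)
Step 5: = 61/2 * 61/2 = 3721/4

3721/4


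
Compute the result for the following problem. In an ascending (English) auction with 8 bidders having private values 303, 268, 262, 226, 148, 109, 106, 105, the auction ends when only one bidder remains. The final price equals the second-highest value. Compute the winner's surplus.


Step 1: Identify the highest value: 303
Step 2: Identify the second-highest value: 268
Step 3: The final price = second-highest value = 268
Step 4: Surplus = 303 - 268 = 35

35


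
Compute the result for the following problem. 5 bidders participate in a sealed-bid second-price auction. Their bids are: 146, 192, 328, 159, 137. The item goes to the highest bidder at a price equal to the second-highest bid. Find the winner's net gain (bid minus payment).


Step 1: Sort bids in descending order: 328, 192, 159, 146, 137
Step 2: The winning bid is the highest: 328
Step 3: The payment equals the second-highest bid: 192
Step 4: Surplus = winner's bid - payment = 328 - 192 = 136

136


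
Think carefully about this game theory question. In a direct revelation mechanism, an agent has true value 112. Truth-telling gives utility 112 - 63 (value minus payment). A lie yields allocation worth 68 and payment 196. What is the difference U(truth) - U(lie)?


Step 1: U(truth) = value - payment = 112 - 63 = 49
Step 2: U(lie) = allocation - payment = 68 - 196 = -128
Step 3: IC gap = 49 - (-128) = 177

177


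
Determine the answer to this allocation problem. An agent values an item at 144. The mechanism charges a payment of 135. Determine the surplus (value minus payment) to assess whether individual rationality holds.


Step 1: Surplus = value - payment = 144 - 135 = 9
Step 2: IR is satisfied (surplus >= 0)

9


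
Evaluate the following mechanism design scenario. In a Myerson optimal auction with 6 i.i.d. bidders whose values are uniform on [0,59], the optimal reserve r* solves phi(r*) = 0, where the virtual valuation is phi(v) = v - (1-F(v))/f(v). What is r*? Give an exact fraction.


Step 1: For U[0,59], F(v) = v/59 and f(v) = 1/59
Step 2: phi(v) = v - (1 - v/59)/(1/59) = v - (59 - v) = 2v - 59
Step 3: Set phi(r*) = 0: 2r* - 59 = 0
Step 4: r* = 59/2 (the number of bidders n = 6 does not enter)

59/2


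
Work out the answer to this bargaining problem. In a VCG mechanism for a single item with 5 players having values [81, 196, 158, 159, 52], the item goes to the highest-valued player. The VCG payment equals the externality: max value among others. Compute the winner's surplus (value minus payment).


Step 1: The winner is the agent with the highest value: agent 1 with value 196
Step 2: Values of other agents: [81, 158, 159, 52]
Step 3: VCG payment = max of others' values = 159
Step 4: Surplus = 196 - 159 = 37

37


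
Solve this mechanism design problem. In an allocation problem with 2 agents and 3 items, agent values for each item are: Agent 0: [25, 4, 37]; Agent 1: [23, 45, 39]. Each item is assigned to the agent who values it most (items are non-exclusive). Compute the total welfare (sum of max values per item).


Step 1: For each item, find the maximum value among all agents.
Step 2: Item 0 -> Agent 0 (value 25)
Step 3: Item 1 -> Agent 1 (value 45)
Step 4: Item 2 -> Agent 1 (value 39)
Step 5: Total welfare = 25 + 45 + 39 = 109

109


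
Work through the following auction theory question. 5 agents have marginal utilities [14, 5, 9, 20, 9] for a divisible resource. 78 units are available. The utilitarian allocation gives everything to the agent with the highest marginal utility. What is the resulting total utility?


Step 1: The marginal utilities are [14, 5, 9, 20, 9]
Step 2: The highest marginal utility is 20
Step 3: All 78 units go to that agent
Step 4: Total utility = 20 * 78 = 1560

1560


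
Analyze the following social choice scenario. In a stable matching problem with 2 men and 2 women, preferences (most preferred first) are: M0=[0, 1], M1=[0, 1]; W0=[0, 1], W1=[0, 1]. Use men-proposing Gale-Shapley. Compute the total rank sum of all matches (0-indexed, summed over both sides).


Step 1: Run Gale-Shapley (men propose, women hold best offer):
  M0 proposes to W0; she accepts
  M1 proposes to W0; rejected
  M1 proposes to W1; she accepts
Step 2: Final matching: W0-M0, W1-M1
Step 3: 0-indexed ranks (man's rank of his match, then woman's): 0 + 0 + 1 + 1
Step 4: Total rank sum = 2

2


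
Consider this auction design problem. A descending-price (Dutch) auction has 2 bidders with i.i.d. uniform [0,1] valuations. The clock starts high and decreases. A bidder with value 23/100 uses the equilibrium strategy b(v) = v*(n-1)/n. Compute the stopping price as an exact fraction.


Step 1: Dutch auctions are strategically equivalent to first-price auctions
Step 2: The equilibrium bid is b(v) = v*(n-1)/n
Step 3: b = 23/100 * 1/2
Step 4: b = 23/200

23/200


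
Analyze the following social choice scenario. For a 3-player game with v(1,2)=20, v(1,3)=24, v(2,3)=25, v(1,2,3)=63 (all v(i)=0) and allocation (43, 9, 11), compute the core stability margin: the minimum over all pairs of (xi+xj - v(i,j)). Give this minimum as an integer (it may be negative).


Step 1: Slack for coalition (1,2): x1+x2 - v12 = 52 - 20 = 32
Step 2: Slack for coalition (1,3): x1+x3 - v13 = 54 - 24 = 30
Step 3: Slack for coalition (2,3): x2+x3 - v23 = 20 - 25 = -5
Step 4: Minimum slack = min(32, 30, -5) = -5, attained by (2,3); coalition (2,3) can block (slack < 0), so the allocation is not in the core

-5


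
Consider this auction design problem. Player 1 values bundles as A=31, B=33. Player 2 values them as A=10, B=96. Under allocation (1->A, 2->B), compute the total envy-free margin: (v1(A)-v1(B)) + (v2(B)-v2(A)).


Step 1: Player 1's margin = v1(A) - v1(B) = 31 - 33 = -2
Step 2: Player 2's margin = v2(B) - v2(A) = 96 - 10 = 86
Step 3: Total margin = -2 + 86 = 84

84


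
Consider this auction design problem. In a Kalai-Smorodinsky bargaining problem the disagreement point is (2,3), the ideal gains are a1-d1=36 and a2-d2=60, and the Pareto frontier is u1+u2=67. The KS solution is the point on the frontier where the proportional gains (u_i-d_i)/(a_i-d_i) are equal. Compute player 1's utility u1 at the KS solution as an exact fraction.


Step 1: At the KS point, (u1-d1)/r1 = (u2-d2)/r2 = t and u1+u2 = 67
Step 2: u1 = d1 + r1*t and u2 = d2 + r2*t, so (d1 + r1*t) + (d2 + r2*t) = 67
Step 3: t = (67 - 2 - 3)/(36 + 60) = 62/96 = 31/48
Step 4: u1 = d1 + r1*t = 2 + 36 * 31/48 = 101/4
Step 5: (Check: u2 = d2 + r2*t = 167/4; u1+u2 = 101/4 + 167/4 = 67, on the frontier.)

101/4


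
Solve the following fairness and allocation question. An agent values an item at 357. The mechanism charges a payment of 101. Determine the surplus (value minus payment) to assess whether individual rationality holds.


Step 1: Surplus = value - payment = 357 - 101 = 256
Step 2: IR is satisfied (surplus >= 0)

256


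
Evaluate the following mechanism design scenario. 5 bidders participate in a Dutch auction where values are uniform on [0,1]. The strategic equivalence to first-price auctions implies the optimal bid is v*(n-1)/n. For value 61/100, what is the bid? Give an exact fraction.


Step 1: Dutch auctions are strategically equivalent to first-price auctions
Step 2: The equilibrium bid is b(v) = v*(n-1)/n
Step 3: b = 61/100 * 4/5
Step 4: b = 61/125

61/125


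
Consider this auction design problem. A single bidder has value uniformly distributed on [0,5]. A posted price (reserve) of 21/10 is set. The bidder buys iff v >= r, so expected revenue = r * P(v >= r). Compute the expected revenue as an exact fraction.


Step 1: Posted price r = 21/10, value support [0,5]
Step 2: P(v >= r) = (5 - 21/10)/5 = 29/50
Step 3: Expected revenue = r * P(v >= r) = 21/10 * 29/50
Step 4: Revenue = 609/500

609/500


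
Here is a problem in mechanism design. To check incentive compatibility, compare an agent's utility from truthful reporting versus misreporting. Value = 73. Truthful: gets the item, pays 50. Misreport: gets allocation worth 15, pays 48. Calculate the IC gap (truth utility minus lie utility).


Step 1: U(truth) = value - payment = 73 - 50 = 23
Step 2: U(lie) = allocation - payment = 15 - 48 = -33
Step 3: IC gap = 23 - (-33) = 56

56


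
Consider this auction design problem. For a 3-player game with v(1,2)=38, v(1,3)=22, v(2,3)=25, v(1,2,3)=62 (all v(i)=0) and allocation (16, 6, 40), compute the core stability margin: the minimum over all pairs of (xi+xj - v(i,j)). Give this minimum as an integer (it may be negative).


Step 1: Slack for coalition (1,2): x1+x2 - v12 = 22 - 38 = -16
Step 2: Slack for coalition (1,3): x1+x3 - v13 = 56 - 22 = 34
Step 3: Slack for coalition (2,3): x2+x3 - v23 = 46 - 25 = 21
Step 4: Minimum slack = min(-16, 34, 21) = -16, attained by (1,2); coalition (1,2) can block (slack < 0), so the allocation is not in the core

-16
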